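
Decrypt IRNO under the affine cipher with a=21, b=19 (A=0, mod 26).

The inverse of 21 mod 26 is 5, since 21·5=105≡1. Apply D(y)=5·(y−19) mod 26:
I(8): 5·(8−19)=-55≡23 → X
R(17): 5·(17−19)=-10≡16 → Q
N(13): 5·(13−19)=-30≡22 → W
O(14): 5·(14−19)=-25≡1 → B

XQWB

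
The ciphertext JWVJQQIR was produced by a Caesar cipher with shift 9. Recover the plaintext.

J(9): 9−9=0 → A
W(22): 22−9=13 → N
V(21): 21−9=12 → M
J(9): 9−9=0 → A
Q(16): 16−9=7 → H
Q(16): 16−9=7 → H
I(8): 8−9=-1≡25 → Z
R(17): 17−9=8 → I

ANMAHHZI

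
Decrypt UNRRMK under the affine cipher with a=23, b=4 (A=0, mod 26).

MXNNGY

The inverse of 23 mod 26 is 17, since 23·17=391≡1. Apply D(y)=17·(y−4) mod 26:
U(20): 17·(20−4)=272≡12 → M
N(13): 17·(13−4)=153≡23 → X
R(17): 17·(17−4)=221≡13 → N
R(17): 17·(17−4)=221≡13 → N
M(12): 17·(12−4)=136≡6 → G
K(10): 17·(10−4)=102≡24 → Y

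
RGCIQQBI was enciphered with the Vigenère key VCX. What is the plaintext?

WEFNOTGG

Repeat the key across the ciphertext: VCXVCXVC
R(17)−V(21): -4≡22 → W
G(6)−C(2): 4 → E
C(2)−X(23): -21≡5 → F
I(8)−V(21): -13≡13 → N
Q(16)−C(2): 14 → O
Q(16)−X(23): -7≡19 → T
B(1)−V(21): -20≡6 → G
I(8)−C(2): 6 → G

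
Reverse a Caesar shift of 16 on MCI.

WMS

M(12): 12−16=-4≡22 → W
C(2): 2−16=-14≡12 → M
I(8): 8−16=-8≡18 → S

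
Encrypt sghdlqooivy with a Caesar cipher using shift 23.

s(18): 18+23=41≡15 → p
g(6): 6+23=29≡3 → d
h(7): 7+23=30≡4 → e
d(3): 3+23=26≡0 → a
l(11): 11+23=34≡8 → i
q(16): 16+23=39≡13 → n
o(14): 14+23=37≡11 → l
o(14): 14+23=37≡11 → l
i(8): 8+23=31≡5 → f
v(21): 21+23=44≡18 → s
y(24): 24+23=47≡21 → v

pdeainllfsv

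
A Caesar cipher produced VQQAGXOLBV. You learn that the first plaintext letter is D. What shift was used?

From the crib: V(21)−D(3)=18, so the shift is 18.

18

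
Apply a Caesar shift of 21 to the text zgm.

z(25): 25+21=46≡20 → u
g(6): 6+21=27≡1 → b
m(12): 12+21=33≡7 → h

ubh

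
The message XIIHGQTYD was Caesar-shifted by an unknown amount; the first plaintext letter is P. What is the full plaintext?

From the crib: X(23)−P(15)=8, so the shift is 8.
Subtract 8 from each ciphertext letter:
X(23): 23−8=15 → P
I(8): 8−8=0 → A
I(8): 8−8=0 → A
H(7): 7−8=-1≡25 → Z
G(6): 6−8=-2≡24 → Y
Q(16): 16−8=8 → I
T(19): 19−8=11 → L
Y(24): 24−8=16 → Q
D(3): 3−8=-5≡21 → V

PAAZYILQV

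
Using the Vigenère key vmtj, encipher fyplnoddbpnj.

Repeat the key across the message: vmtjvmtjvmtj
f(5)+v(21): 26≡0 → a
y(24)+m(12): 36≡10 → k
p(15)+t(19): 34≡8 → i
l(11)+j(9): 20 → u
n(13)+v(21): 34≡8 → i
o(14)+m(12): 26≡0 → a
d(3)+t(19): 22 → w
d(3)+j(9): 12 → m
b(1)+v(21): 22 → w
p(15)+m(12): 27≡1 → b
n(13)+t(19): 32≡6 → g
j(9)+j(9): 18 → s

akiuiawmwbgs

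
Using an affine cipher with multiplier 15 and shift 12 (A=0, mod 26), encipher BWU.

B(1): 15·1+12=27≡1 → B
W(22): 15·22+12=342≡4 → E
U(20): 15·20+12=312≡0 → A

BEA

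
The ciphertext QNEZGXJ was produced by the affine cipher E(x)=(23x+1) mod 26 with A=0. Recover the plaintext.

VWZSHKG

The inverse of 23 mod 26 is 17, since 23·17=391≡1. Apply D(y)=17·(y−1) mod 26:
Q(16): 17·(16−1)=255≡21 → V
N(13): 17·(13−1)=204≡22 → W
E(4): 17·(4−1)=51≡25 → Z
Z(25): 17·(25−1)=408≡18 → S
G(6): 17·(6−1)=85≡7 → H
X(23): 17·(23−1)=374≡10 → K
J(9): 17·(9−1)=136≡6 → G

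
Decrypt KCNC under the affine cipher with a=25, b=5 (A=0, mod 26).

The inverse of 25 mod 26 is 25, since 25·25=625≡1. Apply D(y)=25·(y−5) mod 26:
K(10): 25·(10−5)=125≡21 → V
C(2): 25·(2−5)=-75≡3 → D
N(13): 25·(13−5)=200≡18 → S
C(2): 25·(2−5)=-75≡3 → D

VDSD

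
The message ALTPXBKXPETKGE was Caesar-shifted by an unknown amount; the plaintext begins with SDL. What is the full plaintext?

From the crib: A(0)−S(18)=-18≡8, so the shift is 8.
Subtract 8 from each ciphertext letter:
A(0): 0−8=-8≡18 → S
L(11): 11−8=3 → D
T(19): 19−8=11 → L
P(15): 15−8=7 → H
X(23): 23−8=15 → P
B(1): 1−8=-7≡19 → T
K(10): 10−8=2 → C
X(23): 23−8=15 → P
P(15): 15−8=7 → H
E(4): 4−8=-4≡22 → W
T(19): 19−8=11 → L
K(10): 10−8=2 → C
G(6): 6−8=-2≡24 → Y
E(4): 4−8=-4≡22 → W

SDLHPTCPHWLCYW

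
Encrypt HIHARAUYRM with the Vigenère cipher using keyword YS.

Repeat the key across the message: YSYSYSYSYS
H(7)+Y(24): 31≡5 → F
I(8)+S(18): 26≡0 → A
H(7)+Y(24): 31≡5 → F
A(0)+S(18): 18 → S
R(17)+Y(24): 41≡15 → P
A(0)+S(18): 18 → S
U(20)+Y(24): 44≡18 → S
Y(24)+S(18): 42≡16 → Q
R(17)+Y(24): 41≡15 → P
M(12)+S(18): 30≡4 → E

FAFSPSSQPE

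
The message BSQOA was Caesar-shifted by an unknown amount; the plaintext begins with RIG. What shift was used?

From the crib: B(1)−R(17)=-16≡10, so the shift is 10.

10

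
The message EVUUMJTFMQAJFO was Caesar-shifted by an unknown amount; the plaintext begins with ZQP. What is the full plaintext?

From the crib: E(4)−Z(25)=-21≡5, so the shift is 5.
Subtract 5 from each ciphertext letter:
E(4): 4−5=-1≡25 → Z
V(21): 21−5=16 → Q
U(20): 20−5=15 → P
U(20): 20−5=15 → P
M(12): 12−5=7 → H
J(9): 9−5=4 → E
T(19): 19−5=14 → O
F(5): 5−5=0 → A
M(12): 12−5=7 → H
Q(16): 16−5=11 → L
A(0): 0−5=-5≡21 → V
J(9): 9−5=4 → E
F(5): 5−5=0 → A
O(14): 14−5=9 → J

ZQPPHEOAHLVEAJ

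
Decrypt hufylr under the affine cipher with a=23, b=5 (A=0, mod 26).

The inverse of 23 mod 26 is 17, since 23·17=391≡1. Apply D(y)=17·(y−5) mod 26:
h(7): 17·(7−5)=34≡8 → i
u(20): 17·(20−5)=255≡21 → v
f(5): 17·(5−5)=0 → a
y(24): 17·(24−5)=323≡11 → l
l(11): 17·(11−5)=102≡24 → y
r(17): 17·(17−5)=204≡22 → w

ivalyw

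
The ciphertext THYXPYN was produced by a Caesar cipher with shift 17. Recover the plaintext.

CQHGYHW

T(19): 19−17=2 → C
H(7): 7−17=-10≡16 → Q
Y(24): 24−17=7 → H
X(23): 23−17=6 → G
P(15): 15−17=-2≡24 → Y
Y(24): 24−17=7 → H
N(13): 13−17=-4≡22 → W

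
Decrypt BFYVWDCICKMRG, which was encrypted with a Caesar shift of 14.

NRKHIPOUOWYDS

B(1): 1−14=-13≡13 → N
F(5): 5−14=-9≡17 → R
Y(24): 24−14=10 → K
V(21): 21−14=7 → H
W(22): 22−14=8 → I
D(3): 3−14=-11≡15 → P
C(2): 2−14=-12≡14 → O
I(8): 8−14=-6≡20 → U
C(2): 2−14=-12≡14 → O
K(10): 10−14=-4≡22 → W
M(12): 12−14=-2≡24 → Y
R(17): 17−14=3 → D
G(6): 6−14=-8≡18 → S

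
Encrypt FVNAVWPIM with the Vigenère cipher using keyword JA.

OVWAEWYIV

Repeat the key across the message: JAJAJAJAJ
F(5)+J(9): 14 → O
V(21)+A(0): 21 → V
N(13)+J(9): 22 → W
A(0)+A(0): 0 → A
V(21)+J(9): 30≡4 → E
W(22)+A(0): 22 → W
P(15)+J(9): 24 → Y
I(8)+A(0): 8 → I
M(12)+J(9): 21 → V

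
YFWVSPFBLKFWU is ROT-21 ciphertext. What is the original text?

Y(24): 24−21=3 → D
F(5): 5−21=-16≡10 → K
W(22): 22−21=1 → B
V(21): 21−21=0 → A
S(18): 18−21=-3≡23 → X
P(15): 15−21=-6≡20 → U
F(5): 5−21=-16≡10 → K
B(1): 1−21=-20≡6 → G
L(11): 11−21=-10≡16 → Q
K(10): 10−21=-11≡15 → P
F(5): 5−21=-16≡10 → K
W(22): 22−21=1 → B
U(20): 20−21=-1≡25 → Z

DKBAXUKGQPKBZ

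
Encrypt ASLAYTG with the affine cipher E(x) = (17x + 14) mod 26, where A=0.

A(0): 17·0+14=14 → O
S(18): 17·18+14=320≡8 → I
L(11): 17·11+14=201≡19 → T
A(0): 17·0+14=14 → O
Y(24): 17·24+14=422≡6 → G
T(19): 17·19+14=337≡25 → Z
G(6): 17·6+14=116≡12 → M

OITOGZM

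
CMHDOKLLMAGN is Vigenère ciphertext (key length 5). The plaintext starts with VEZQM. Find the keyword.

Subtract each crib letter from the matching ciphertext letter (mod 26):
C(2)−V(21)=-19≡7 → H
M(12)−E(4)=8 → I
H(7)−Z(25)=-18≡8 → I
D(3)−Q(16)=-13≡13 → N
O(14)−M(12)=2 → C

HIINC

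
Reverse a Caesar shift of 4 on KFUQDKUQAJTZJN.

GBQMZGQMWFPVFJ

K(10): 10−4=6 → G
F(5): 5−4=1 → B
U(20): 20−4=16 → Q
Q(16): 16−4=12 → M
D(3): 3−4=-1≡25 → Z
K(10): 10−4=6 → G
U(20): 20−4=16 → Q
Q(16): 16−4=12 → M
A(0): 0−4=-4≡22 → W
J(9): 9−4=5 → F
T(19): 19−4=15 → P
Z(25): 25−4=21 → V
J(9): 9−4=5 → F
N(13): 13−4=9 → J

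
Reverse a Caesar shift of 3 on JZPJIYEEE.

GWMGFVBBB

J(9): 9−3=6 → G
Z(25): 25−3=22 → W
P(15): 15−3=12 → M
J(9): 9−3=6 → G
I(8): 8−3=5 → F
Y(24): 24−3=21 → V
E(4): 4−3=1 → B
E(4): 4−3=1 → B
E(4): 4−3=1 → B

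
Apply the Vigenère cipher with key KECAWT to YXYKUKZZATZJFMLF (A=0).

Repeat the key across the message: KECAWTKECAWTKECA
Y(24)+K(10): 34≡8 → I
X(23)+E(4): 27≡1 → B
Y(24)+C(2): 26≡0 → A
K(10)+A(0): 10 → K
U(20)+W(22): 42≡16 → Q
K(10)+T(19): 29≡3 → D
Z(25)+K(10): 35≡9 → J
Z(25)+E(4): 29≡3 → D
A(0)+C(2): 2 → C
T(19)+A(0): 19 → T
Z(25)+W(22): 47≡21 → V
J(9)+T(19): 28≡2 → C
F(5)+K(10): 15 → P
M(12)+E(4): 16 → Q
L(11)+C(2): 13 → N
F(5)+A(0): 5 → F

IBAKQDJDCTVCPQNF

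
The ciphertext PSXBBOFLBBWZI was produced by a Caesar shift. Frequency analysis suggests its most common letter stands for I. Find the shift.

The most frequent ciphertext letter is B (appears 4 times).
B is position 1; I is position 8.
Shift = -7≡19.

19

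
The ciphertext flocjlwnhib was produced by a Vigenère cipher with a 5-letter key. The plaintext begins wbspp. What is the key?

jkwnu

Subtract each crib letter from the matching ciphertext letter (mod 26):
f(5)−w(22)=-17≡9 → j
l(11)−b(1)=10 → k
o(14)−s(18)=-4≡22 → w
c(2)−p(15)=-13≡13 → n
j(9)−p(15)=-6≡20 → u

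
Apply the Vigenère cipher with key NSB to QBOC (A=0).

DTPP

Repeat the key across the message: NSBN
Q(16)+N(13): 29≡3 → D
B(1)+S(18): 19 → T
O(14)+B(1): 15 → P
C(2)+N(13): 15 → P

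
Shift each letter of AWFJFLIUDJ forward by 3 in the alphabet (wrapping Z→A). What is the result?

DZIMIOLXGM

A(0): 0+3=3 → D
W(22): 22+3=25 → Z
F(5): 5+3=8 → I
J(9): 9+3=12 → M
F(5): 5+3=8 → I
L(11): 11+3=14 → O
I(8): 8+3=11 → L
U(20): 20+3=23 → X
D(3): 3+3=6 → G
J(9): 9+3=12 → M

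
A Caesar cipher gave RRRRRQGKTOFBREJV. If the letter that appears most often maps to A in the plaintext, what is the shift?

The most frequent ciphertext letter is R (appears 6 times).
R is position 17; A is position 0.
Shift = 17.

17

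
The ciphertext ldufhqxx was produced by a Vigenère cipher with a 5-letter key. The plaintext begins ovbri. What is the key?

xitoz

Subtract each crib letter from the matching ciphertext letter (mod 26):
l(11)−o(14)=-3≡23 → x
d(3)−v(21)=-18≡8 → i
u(20)−b(1)=19 → t
f(5)−r(17)=-12≡14 → o
h(7)−i(8)=-1≡25 → z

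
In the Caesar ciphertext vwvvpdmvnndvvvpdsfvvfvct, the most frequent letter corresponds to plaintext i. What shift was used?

The most frequent ciphertext letter is v (appears 10 times).
v is position 21; i is position 8.
Shift = 13.

13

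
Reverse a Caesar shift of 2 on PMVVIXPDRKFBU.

NKTTGVNBPIDZS

P(15): 15−2=13 → N
M(12): 12−2=10 → K
V(21): 21−2=19 → T
V(21): 21−2=19 → T
I(8): 8−2=6 → G
X(23): 23−2=21 → V
P(15): 15−2=13 → N
D(3): 3−2=1 → B
R(17): 17−2=15 → P
K(10): 10−2=8 → I
F(5): 5−2=3 → D
B(1): 1−2=-1≡25 → Z
U(20): 20−2=18 → S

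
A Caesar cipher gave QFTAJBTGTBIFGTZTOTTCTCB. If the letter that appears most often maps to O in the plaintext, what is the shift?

5

The most frequent ciphertext letter is T (appears 8 times).
T is position 19; O is position 14.
Shift = 5.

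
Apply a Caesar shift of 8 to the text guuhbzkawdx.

occpjhsielf

g(6): 6+8=14 → o
u(20): 20+8=28≡2 → c
u(20): 20+8=28≡2 → c
h(7): 7+8=15 → p
b(1): 1+8=9 → j
z(25): 25+8=33≡7 → h
k(10): 10+8=18 → s
a(0): 0+8=8 → i
w(22): 22+8=30≡4 → e
d(3): 3+8=11 → l
x(23): 23+8=31≡5 → f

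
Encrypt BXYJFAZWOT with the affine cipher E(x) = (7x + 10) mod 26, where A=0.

B(1): 7·1+10=17 → R
X(23): 7·23+10=171≡15 → P
Y(24): 7·24+10=178≡22 → W
J(9): 7·9+10=73≡21 → V
F(5): 7·5+10=45≡19 → T
A(0): 7·0+10=10 → K
Z(25): 7·25+10=185≡3 → D
W(22): 7·22+10=164≡8 → I
O(14): 7·14+10=108≡4 → E
T(19): 7·19+10=143≡13 → N

RPWVTKDIEN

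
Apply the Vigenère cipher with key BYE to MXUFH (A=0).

NVYGF

Repeat the key across the message: BYEBY
M(12)+B(1): 13 → N
X(23)+Y(24): 47≡21 → V
U(20)+E(4): 24 → Y
F(5)+B(1): 6 → G
H(7)+Y(24): 31≡5 → F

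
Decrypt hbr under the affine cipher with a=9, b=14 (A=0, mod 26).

The inverse of 9 mod 26 is 3, since 9·3=27≡1. Apply D(y)=3·(y−14) mod 26:
h(7): 3·(7−14)=-21≡5 → f
b(1): 3·(1−14)=-39≡13 → n
r(17): 3·(17−14)=9 → j

fnj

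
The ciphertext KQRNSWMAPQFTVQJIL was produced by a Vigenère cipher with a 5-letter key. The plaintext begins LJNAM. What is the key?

Subtract each crib letter from the matching ciphertext letter (mod 26):
K(10)−L(11)=-1≡25 → Z
Q(16)−J(9)=7 → H
R(17)−N(13)=4 → E
N(13)−A(0)=13 → N
S(18)−M(12)=6 → G

ZHENG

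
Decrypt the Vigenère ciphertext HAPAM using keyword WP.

Repeat the key across the ciphertext: WPWPW
H(7)−W(22): -15≡11 → L
A(0)−P(15): -15≡11 → L
P(15)−W(22): -7≡19 → T
A(0)−P(15): -15≡11 → L
M(12)−W(22): -10≡16 → Q

LLTLQ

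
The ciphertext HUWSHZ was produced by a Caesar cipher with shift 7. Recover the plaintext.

ANPLAS

H(7): 7−7=0 → A
U(20): 20−7=13 → N
W(22): 22−7=15 → P
S(18): 18−7=11 → L
H(7): 7−7=0 → A
Z(25): 25−7=18 → S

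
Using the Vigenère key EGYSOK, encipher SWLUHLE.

Repeat the key across the message: EGYSOKE
S(18)+E(4): 22 → W
W(22)+G(6): 28≡2 → C
L(11)+Y(24): 35≡9 → J
U(20)+S(18): 38≡12 → M
H(7)+O(14): 21 → V
L(11)+K(10): 21 → V
E(4)+E(4): 8 → I

WCJMVVI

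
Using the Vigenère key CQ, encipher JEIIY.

LUKYA

Repeat the key across the message: CQCQC
J(9)+C(2): 11 → L
E(4)+Q(16): 20 → U
I(8)+C(2): 10 → K
I(8)+Q(16): 24 → Y
Y(24)+C(2): 26≡0 → A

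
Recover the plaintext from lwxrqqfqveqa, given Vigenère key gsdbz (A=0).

Repeat the key across the ciphertext: gsdbzgsdbzgs
l(11)−g(6): 5 → f
w(22)−s(18): 4 → e
x(23)−d(3): 20 → u
r(17)−b(1): 16 → q
q(16)−z(25): -9≡17 → r
q(16)−g(6): 10 → k
f(5)−s(18): -13≡13 → n
q(16)−d(3): 13 → n
v(21)−b(1): 20 → u
e(4)−z(25): -21≡5 → f
q(16)−g(6): 10 → k
a(0)−s(18): -18≡8 → i

feuqrknnufki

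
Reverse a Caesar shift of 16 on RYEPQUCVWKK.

BIOZAEMFGUU

R(17): 17−16=1 → B
Y(24): 24−16=8 → I
E(4): 4−16=-12≡14 → O
P(15): 15−16=-1≡25 → Z
Q(16): 16−16=0 → A
U(20): 20−16=4 → E
C(2): 2−16=-14≡12 → M
V(21): 21−16=5 → F
W(22): 22−16=6 → G
K(10): 10−16=-6≡20 → U
K(10): 10−16=-6≡20 → U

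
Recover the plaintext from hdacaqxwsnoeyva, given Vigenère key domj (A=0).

epotxclnpzcvvho

Repeat the key across the ciphertext: domjdomjdomjdom
h(7)−d(3): 4 → e
d(3)−o(14): -11≡15 → p
a(0)−m(12): -12≡14 → o
c(2)−j(9): -7≡19 → t
a(0)−d(3): -3≡23 → x
q(16)−o(14): 2 → c
x(23)−m(12): 11 → l
w(22)−j(9): 13 → n
s(18)−d(3): 15 → p
n(13)−o(14): -1≡25 → z
o(14)−m(12): 2 → c
e(4)−j(9): -5≡21 → v
y(24)−d(3): 21 → v
v(21)−o(14): 7 → h
a(0)−m(12): -12≡14 → o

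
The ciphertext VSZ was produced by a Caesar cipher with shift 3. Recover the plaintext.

V(21): 21−3=18 → S
S(18): 18−3=15 → P
Z(25): 25−3=22 → W

SPW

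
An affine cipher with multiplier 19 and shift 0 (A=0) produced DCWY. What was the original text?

The inverse of 19 mod 26 is 11, since 19·11=209≡1. Apply D(y)=11·(y−0) mod 26:
D(3): 11·(3−0)=33≡7 → H
C(2): 11·(2−0)=22 → W
W(22): 11·(22−0)=242≡8 → I
Y(24): 11·(24−0)=264≡4 → E

HWIE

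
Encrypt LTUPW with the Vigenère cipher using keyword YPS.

JIMNL

Repeat the key across the message: YPSYP
L(11)+Y(24): 35≡9 → J
T(19)+P(15): 34≡8 → I
U(20)+S(18): 38≡12 → M
P(15)+Y(24): 39≡13 → N
W(22)+P(15): 37≡11 → L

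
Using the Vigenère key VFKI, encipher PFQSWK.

Repeat the key across the message: VFKIVF
P(15)+V(21): 36≡10 → K
F(5)+F(5): 10 → K
Q(16)+K(10): 26≡0 → A
S(18)+I(8): 26≡0 → A
W(22)+V(21): 43≡17 → R
K(10)+F(5): 15 → P

KKAARP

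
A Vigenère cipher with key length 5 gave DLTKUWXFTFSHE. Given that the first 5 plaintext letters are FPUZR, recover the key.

YWZLD

Subtract each crib letter from the matching ciphertext letter (mod 26):
D(3)−F(5)=-2≡24 → Y
L(11)−P(15)=-4≡22 → W
T(19)−U(20)=-1≡25 → Z
K(10)−Z(25)=-15≡11 → L
U(20)−R(17)=3 → D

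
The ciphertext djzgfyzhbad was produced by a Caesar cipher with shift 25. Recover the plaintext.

d(3): 3−25=-22≡4 → e
j(9): 9−25=-16≡10 → k
z(25): 25−25=0 → a
g(6): 6−25=-19≡7 → h
f(5): 5−25=-20≡6 → g
y(24): 24−25=-1≡25 → z
z(25): 25−25=0 → a
h(7): 7−25=-18≡8 → i
b(1): 1−25=-24≡2 → c
a(0): 0−25=-25≡1 → b
d(3): 3−25=-22≡4 → e

ekahgzaicbe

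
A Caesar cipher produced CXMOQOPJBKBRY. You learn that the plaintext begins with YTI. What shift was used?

4

From the crib: C(2)−Y(24)=-22≡4, so the shift is 4.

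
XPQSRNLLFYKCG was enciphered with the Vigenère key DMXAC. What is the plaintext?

UDTSPKZOFWHQJ

Repeat the key across the ciphertext: DMXACDMXACDMX
X(23)−D(3): 20 → U
P(15)−M(12): 3 → D
Q(16)−X(23): -7≡19 → T
S(18)−A(0): 18 → S
R(17)−C(2): 15 → P
N(13)−D(3): 10 → K
L(11)−M(12): -1≡25 → Z
L(11)−X(23): -12≡14 → O
F(5)−A(0): 5 → F
Y(24)−C(2): 22 → W
K(10)−D(3): 7 → H
C(2)−M(12): -10≡16 → Q
G(6)−X(23): -17≡9 → J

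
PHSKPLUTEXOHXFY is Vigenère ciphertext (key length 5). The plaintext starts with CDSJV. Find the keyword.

NEABU

Subtract each crib letter from the matching ciphertext letter (mod 26):
P(15)−C(2)=13 → N
H(7)−D(3)=4 → E
S(18)−S(18)=0 → A
K(10)−J(9)=1 → B
P(15)−V(21)=-6≡20 → U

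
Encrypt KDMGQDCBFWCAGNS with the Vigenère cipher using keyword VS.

Repeat the key across the message: VSVSVSVSVSVSVSV
K(10)+V(21): 31≡5 → F
D(3)+S(18): 21 → V
M(12)+V(21): 33≡7 → H
G(6)+S(18): 24 → Y
Q(16)+V(21): 37≡11 → L
D(3)+S(18): 21 → V
C(2)+V(21): 23 → X
B(1)+S(18): 19 → T
F(5)+V(21): 26≡0 → A
W(22)+S(18): 40≡14 → O
C(2)+V(21): 23 → X
A(0)+S(18): 18 → S
G(6)+V(21): 27≡1 → B
N(13)+S(18): 31≡5 → F
S(18)+V(21): 39≡13 → N

FVHYLVXTAOXSBFN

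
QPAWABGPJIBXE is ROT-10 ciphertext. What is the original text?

GFQMQRWFZYRNU

Q(16): 16−10=6 → G
P(15): 15−10=5 → F
A(0): 0−10=-10≡16 → Q
W(22): 22−10=12 → M
A(0): 0−10=-10≡16 → Q
B(1): 1−10=-9≡17 → R
G(6): 6−10=-4≡22 → W
P(15): 15−10=5 → F
J(9): 9−10=-1≡25 → Z
I(8): 8−10=-2≡24 → Y
B(1): 1−10=-9≡17 → R
X(23): 23−10=13 → N
E(4): 4−10=-6≡20 → U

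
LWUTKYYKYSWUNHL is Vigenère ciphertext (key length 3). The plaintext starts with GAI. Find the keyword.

Subtract each crib letter from the matching ciphertext letter (mod 26):
L(11)−G(6)=5 → F
W(22)−A(0)=22 → W
U(20)−I(8)=12 → M

FWM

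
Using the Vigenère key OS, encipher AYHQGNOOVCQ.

Repeat the key across the message: OSOSOSOSOSO
A(0)+O(14): 14 → O
Y(24)+S(18): 42≡16 → Q
H(7)+O(14): 21 → V
Q(16)+S(18): 34≡8 → I
G(6)+O(14): 20 → U
N(13)+S(18): 31≡5 → F
O(14)+O(14): 28≡2 → C
O(14)+S(18): 32≡6 → G
V(21)+O(14): 35≡9 → J
C(2)+S(18): 20 → U
Q(16)+O(14): 30≡4 → E

OQVIUFCGJUE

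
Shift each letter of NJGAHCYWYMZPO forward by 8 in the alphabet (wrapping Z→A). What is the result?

N(13): 13+8=21 → V
J(9): 9+8=17 → R
G(6): 6+8=14 → O
A(0): 0+8=8 → I
H(7): 7+8=15 → P
C(2): 2+8=10 → K
Y(24): 24+8=32≡6 → G
W(22): 22+8=30≡4 → E
Y(24): 24+8=32≡6 → G
M(12): 12+8=20 → U
Z(25): 25+8=33≡7 → H
P(15): 15+8=23 → X
O(14): 14+8=22 → W

VROIPKGEGUHXW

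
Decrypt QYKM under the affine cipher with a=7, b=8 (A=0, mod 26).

QGEI

The inverse of 7 mod 26 is 15, since 7·15=105≡1. Apply D(y)=15·(y−8) mod 26:
Q(16): 15·(16−8)=120≡16 → Q
Y(24): 15·(24−8)=240≡6 → G
K(10): 15·(10−8)=30≡4 → E
M(12): 15·(12−8)=60≡8 → I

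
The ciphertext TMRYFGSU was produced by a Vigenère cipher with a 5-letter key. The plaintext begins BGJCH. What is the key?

Subtract each crib letter from the matching ciphertext letter (mod 26):
T(19)−B(1)=18 → S
M(12)−G(6)=6 → G
R(17)−J(9)=8 → I
Y(24)−C(2)=22 → W
F(5)−H(7)=-2≡24 → Y

SGIWY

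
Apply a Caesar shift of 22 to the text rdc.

r(17): 17+22=39≡13 → n
d(3): 3+22=25 → z
c(2): 2+22=24 → y

nzy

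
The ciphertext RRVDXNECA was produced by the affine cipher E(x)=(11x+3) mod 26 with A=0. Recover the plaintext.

The inverse of 11 mod 26 is 19, since 11·19=209≡1. Apply D(y)=19·(y−3) mod 26:
R(17): 19·(17−3)=266≡6 → G
R(17): 19·(17−3)=266≡6 → G
V(21): 19·(21−3)=342≡4 → E
D(3): 19·(3−3)=0 → A
X(23): 19·(23−3)=380≡16 → Q
N(13): 19·(13−3)=190≡8 → I
E(4): 19·(4−3)=19 → T
C(2): 19·(2−3)=-19≡7 → H
A(0): 19·(0−3)=-57≡21 → V

GGEAQITHV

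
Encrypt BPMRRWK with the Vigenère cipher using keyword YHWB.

Repeat the key across the message: YHWBYHW
B(1)+Y(24): 25 → Z
P(15)+H(7): 22 → W
M(12)+W(22): 34≡8 → I
R(17)+B(1): 18 → S
R(17)+Y(24): 41≡15 → P
W(22)+H(7): 29≡3 → D
K(10)+W(22): 32≡6 → G

ZWISPDG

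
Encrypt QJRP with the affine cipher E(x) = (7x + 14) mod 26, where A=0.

Q(16): 7·16+14=126≡22 → W
J(9): 7·9+14=77≡25 → Z
R(17): 7·17+14=133≡3 → D
P(15): 7·15+14=119≡15 → P

WZDP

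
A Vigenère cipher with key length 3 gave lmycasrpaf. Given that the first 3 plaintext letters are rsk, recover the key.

Subtract each crib letter from the matching ciphertext letter (mod 26):
l(11)−r(17)=-6≡20 → u
m(12)−s(18)=-6≡20 → u
y(24)−k(10)=14 → o

uuo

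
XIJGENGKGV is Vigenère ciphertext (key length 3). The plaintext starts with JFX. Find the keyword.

Subtract each crib letter from the matching ciphertext letter (mod 26):
X(23)−J(9)=14 → O
I(8)−F(5)=3 → D
J(9)−X(23)=-14≡12 → M

ODM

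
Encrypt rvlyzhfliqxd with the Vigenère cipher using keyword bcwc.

Repeat the key across the message: bcwcbcwcbcwc
r(17)+b(1): 18 → s
v(21)+c(2): 23 → x
l(11)+w(22): 33≡7 → h
y(24)+c(2): 26≡0 → a
z(25)+b(1): 26≡0 → a
h(7)+c(2): 9 → j
f(5)+w(22): 27≡1 → b
l(11)+c(2): 13 → n
i(8)+b(1): 9 → j
q(16)+c(2): 18 → s
x(23)+w(22): 45≡19 → t
d(3)+c(2): 5 → f

sxhaajbnjstf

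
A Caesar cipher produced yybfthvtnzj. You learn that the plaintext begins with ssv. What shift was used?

From the crib: y(24)−s(18)=6, so the shift is 6.

6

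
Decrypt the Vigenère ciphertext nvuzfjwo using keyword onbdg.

zitwzvjn

Repeat the key across the ciphertext: onbdgonb
n(13)−o(14): -1≡25 → z
v(21)−n(13): 8 → i
u(20)−b(1): 19 → t
z(25)−d(3): 22 → w
f(5)−g(6): -1≡25 → z
j(9)−o(14): -5≡21 → v
w(22)−n(13): 9 → j
o(14)−b(1): 13 → n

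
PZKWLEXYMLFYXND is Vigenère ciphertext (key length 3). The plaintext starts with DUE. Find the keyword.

Subtract each crib letter from the matching ciphertext letter (mod 26):
P(15)−D(3)=12 → M
Z(25)−U(20)=5 → F
K(10)−E(4)=6 → G

MFG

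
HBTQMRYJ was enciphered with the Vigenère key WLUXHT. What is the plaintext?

Repeat the key across the ciphertext: WLUXHTWL
H(7)−W(22): -15≡11 → L
B(1)−L(11): -10≡16 → Q
T(19)−U(20): -1≡25 → Z
Q(16)−X(23): -7≡19 → T
M(12)−H(7): 5 → F
R(17)−T(19): -2≡24 → Y
Y(24)−W(22): 2 → C
J(9)−L(11): -2≡24 → Y

LQZTFYCY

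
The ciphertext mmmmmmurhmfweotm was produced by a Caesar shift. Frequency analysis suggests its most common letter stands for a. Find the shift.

The most frequent ciphertext letter is m (appears 8 times).
m is position 12; a is position 0.
Shift = 12.

12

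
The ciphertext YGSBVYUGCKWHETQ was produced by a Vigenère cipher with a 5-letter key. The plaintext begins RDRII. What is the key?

HDBTN

Subtract each crib letter from the matching ciphertext letter (mod 26):
Y(24)−R(17)=7 → H
G(6)−D(3)=3 → D
S(18)−R(17)=1 → B
B(1)−I(8)=-7≡19 → T
V(21)−I(8)=13 → N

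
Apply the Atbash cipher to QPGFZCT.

Q(16) → J(9)
P(15) → K(10)
G(6) → T(19)
F(5) → U(20)
Z(25) → A(0)
C(2) → X(23)
T(19) → G(6)

JKTUAXG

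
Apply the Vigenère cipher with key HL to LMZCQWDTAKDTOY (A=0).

Repeat the key across the message: HLHLHLHLHLHLHL
L(11)+H(7): 18 → S
M(12)+L(11): 23 → X
Z(25)+H(7): 32≡6 → G
C(2)+L(11): 13 → N
Q(16)+H(7): 23 → X
W(22)+L(11): 33≡7 → H
D(3)+H(7): 10 → K
T(19)+L(11): 30≡4 → E
A(0)+H(7): 7 → H
K(10)+L(11): 21 → V
D(3)+H(7): 10 → K
T(19)+L(11): 30≡4 → E
O(14)+H(7): 21 → V
Y(24)+L(11): 35≡9 → J

SXGNXHKEHVKEVJ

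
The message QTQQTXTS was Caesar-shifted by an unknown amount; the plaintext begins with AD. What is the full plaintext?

ADAADHDC

From the crib: Q(16)−A(0)=16, so the shift is 16.
Subtract 16 from each ciphertext letter:
Q(16): 16−16=0 → A
T(19): 19−16=3 → D
Q(16): 16−16=0 → A
Q(16): 16−16=0 → A
T(19): 19−16=3 → D
X(23): 23−16=7 → H
T(19): 19−16=3 → D
S(18): 18−16=2 → C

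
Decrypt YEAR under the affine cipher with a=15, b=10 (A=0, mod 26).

The inverse of 15 mod 26 is 7, since 15·7=105≡1. Apply D(y)=7·(y−10) mod 26:
Y(24): 7·(24−10)=98≡20 → U
E(4): 7·(4−10)=-42≡10 → K
A(0): 7·(0−10)=-70≡8 → I
R(17): 7·(17−10)=49≡23 → X

UKIX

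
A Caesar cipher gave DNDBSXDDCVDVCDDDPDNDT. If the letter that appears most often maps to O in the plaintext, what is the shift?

The most frequent ciphertext letter is D (appears 10 times).
D is position 3; O is position 14.
Shift = -11≡15.

15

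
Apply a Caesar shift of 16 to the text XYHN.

X(23): 23+16=39≡13 → N
Y(24): 24+16=40≡14 → O
H(7): 7+16=23 → X
N(13): 13+16=29≡3 → D

NOXD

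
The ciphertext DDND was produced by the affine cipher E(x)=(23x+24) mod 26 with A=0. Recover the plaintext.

HHVH

The inverse of 23 mod 26 is 17, since 23·17=391≡1. Apply D(y)=17·(y−24) mod 26:
D(3): 17·(3−24)=-357≡7 → H
D(3): 17·(3−24)=-357≡7 → H
N(13): 17·(13−24)=-187≡21 → V
D(3): 17·(3−24)=-357≡7 → H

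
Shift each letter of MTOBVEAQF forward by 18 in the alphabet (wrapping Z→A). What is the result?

M(12): 12+18=30≡4 → E
T(19): 19+18=37≡11 → L
O(14): 14+18=32≡6 → G
B(1): 1+18=19 → T
V(21): 21+18=39≡13 → N
E(4): 4+18=22 → W
A(0): 0+18=18 → S
Q(16): 16+18=34≡8 → I
F(5): 5+18=23 → X

ELGTNWSIX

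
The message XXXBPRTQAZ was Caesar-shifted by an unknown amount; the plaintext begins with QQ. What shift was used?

7

From the crib: X(23)−Q(16)=7, so the shift is 7.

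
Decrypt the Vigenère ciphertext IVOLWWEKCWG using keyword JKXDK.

Repeat the key across the ciphertext: JKXDKJKXDKJ
I(8)−J(9): -1≡25 → Z
V(21)−K(10): 11 → L
O(14)−X(23): -9≡17 → R
L(11)−D(3): 8 → I
W(22)−K(10): 12 → M
W(22)−J(9): 13 → N
E(4)−K(10): -6≡20 → U
K(10)−X(23): -13≡13 → N
C(2)−D(3): -1≡25 → Z
W(22)−K(10): 12 → M
G(6)−J(9): -3≡23 → X

ZLRIMNUNZMX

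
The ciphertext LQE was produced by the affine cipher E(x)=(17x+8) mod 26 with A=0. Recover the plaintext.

RCM

The inverse of 17 mod 26 is 23, since 17·23=391≡1. Apply D(y)=23·(y−8) mod 26:
L(11): 23·(11−8)=69≡17 → R
Q(16): 23·(16−8)=184≡2 → C
E(4): 23·(4−8)=-92≡12 → M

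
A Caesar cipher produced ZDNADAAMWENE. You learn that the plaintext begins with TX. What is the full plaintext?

From the crib: Z(25)−T(19)=6, so the shift is 6.
Subtract 6 from each ciphertext letter:
Z(25): 25−6=19 → T
D(3): 3−6=-3≡23 → X
N(13): 13−6=7 → H
A(0): 0−6=-6≡20 → U
D(3): 3−6=-3≡23 → X
A(0): 0−6=-6≡20 → U
A(0): 0−6=-6≡20 → U
M(12): 12−6=6 → G
W(22): 22−6=16 → Q
E(4): 4−6=-2≡24 → Y
N(13): 13−6=7 → H
E(4): 4−6=-2≡24 → Y

TXHUXUUGQYHY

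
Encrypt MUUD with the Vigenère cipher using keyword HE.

TYBH

Repeat the key across the message: HEHE
M(12)+H(7): 19 → T
U(20)+E(4): 24 → Y
U(20)+H(7): 27≡1 → B
D(3)+E(4): 7 → H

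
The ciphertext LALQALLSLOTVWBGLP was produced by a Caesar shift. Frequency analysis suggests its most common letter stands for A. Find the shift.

11

The most frequent ciphertext letter is L (appears 6 times).
L is position 11; A is position 0.
Shift = 11.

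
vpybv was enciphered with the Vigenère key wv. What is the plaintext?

Repeat the key across the ciphertext: wvwvw
v(21)−w(22): -1≡25 → z
p(15)−v(21): -6≡20 → u
y(24)−w(22): 2 → c
b(1)−v(21): -20≡6 → g
v(21)−w(22): -1≡25 → z

zucgz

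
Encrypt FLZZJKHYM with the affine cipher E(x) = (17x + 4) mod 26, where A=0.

LJNNBSTWA

F(5): 17·5+4=89≡11 → L
L(11): 17·11+4=191≡9 → J
Z(25): 17·25+4=429≡13 → N
Z(25): 17·25+4=429≡13 → N
J(9): 17·9+4=157≡1 → B
K(10): 17·10+4=174≡18 → S
H(7): 17·7+4=123≡19 → T
Y(24): 17·24+4=412≡22 → W
M(12): 17·12+4=208≡0 → A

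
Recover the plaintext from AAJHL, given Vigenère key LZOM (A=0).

PBVVA

Repeat the key across the ciphertext: LZOML
A(0)−L(11): -11≡15 → P
A(0)−Z(25): -25≡1 → B
J(9)−O(14): -5≡21 → V
H(7)−M(12): -5≡21 → V
L(11)−L(11): 0 → A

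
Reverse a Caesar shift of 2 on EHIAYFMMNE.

CFGYWDKKLC

E(4): 4−2=2 → C
H(7): 7−2=5 → F
I(8): 8−2=6 → G
A(0): 0−2=-2≡24 → Y
Y(24): 24−2=22 → W
F(5): 5−2=3 → D
M(12): 12−2=10 → K
M(12): 12−2=10 → K
N(13): 13−2=11 → L
E(4): 4−2=2 → C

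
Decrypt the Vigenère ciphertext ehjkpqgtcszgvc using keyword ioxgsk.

Repeat the key across the ciphertext: ioxgskioxgskio
e(4)−i(8): -4≡22 → w
h(7)−o(14): -7≡19 → t
j(9)−x(23): -14≡12 → m
k(10)−g(6): 4 → e
p(15)−s(18): -3≡23 → x
q(16)−k(10): 6 → g
g(6)−i(8): -2≡24 → y
t(19)−o(14): 5 → f
c(2)−x(23): -21≡5 → f
s(18)−g(6): 12 → m
z(25)−s(18): 7 → h
g(6)−k(10): -4≡22 → w
v(21)−i(8): 13 → n
c(2)−o(14): -12≡14 → o

wtmexgyffmhwno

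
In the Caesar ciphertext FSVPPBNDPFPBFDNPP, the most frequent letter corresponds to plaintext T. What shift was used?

The most frequent ciphertext letter is P (appears 6 times).
P is position 15; T is position 19.
Shift = -4≡22.

22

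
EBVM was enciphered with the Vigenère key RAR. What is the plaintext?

NBEV

Repeat the key across the ciphertext: RARR
E(4)−R(17): -13≡13 → N
B(1)−A(0): 1 → B
V(21)−R(17): 4 → E
M(12)−R(17): -5≡21 → V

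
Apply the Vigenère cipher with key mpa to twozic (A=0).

flolxc

Repeat the key across the message: mpampa
t(19)+m(12): 31≡5 → f
w(22)+p(15): 37≡11 → l
o(14)+a(0): 14 → o
z(25)+m(12): 37≡11 → l
i(8)+p(15): 23 → x
c(2)+a(0): 2 → c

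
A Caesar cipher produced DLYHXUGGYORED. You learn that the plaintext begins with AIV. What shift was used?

From the crib: D(3)−A(0)=3, so the shift is 3.

3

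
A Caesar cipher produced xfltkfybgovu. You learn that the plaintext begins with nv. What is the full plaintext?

From the crib: x(23)−n(13)=10, so the shift is 10.
Subtract 10 from each ciphertext letter:
x(23): 23−10=13 → n
f(5): 5−10=-5≡21 → v
l(11): 11−10=1 → b
t(19): 19−10=9 → j
k(10): 10−10=0 → a
f(5): 5−10=-5≡21 → v
y(24): 24−10=14 → o
b(1): 1−10=-9≡17 → r
g(6): 6−10=-4≡22 → w
o(14): 14−10=4 → e
v(21): 21−10=11 → l
u(20): 20−10=10 → k

nvbjavorwelk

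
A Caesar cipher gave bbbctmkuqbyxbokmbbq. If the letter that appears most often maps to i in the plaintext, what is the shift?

19

The most frequent ciphertext letter is b (appears 7 times).
b is position 1; i is position 8.
Shift = -7≡19.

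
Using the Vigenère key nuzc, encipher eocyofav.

ribabzzx

Repeat the key across the message: nuzcnuzc
e(4)+n(13): 17 → r
o(14)+u(20): 34≡8 → i
c(2)+z(25): 27≡1 → b
y(24)+c(2): 26≡0 → a
o(14)+n(13): 27≡1 → b
f(5)+u(20): 25 → z
a(0)+z(25): 25 → z
v(21)+c(2): 23 → x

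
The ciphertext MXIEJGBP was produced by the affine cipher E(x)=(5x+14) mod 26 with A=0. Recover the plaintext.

KHEYZONV

The inverse of 5 mod 26 is 21, since 5·21=105≡1. Apply D(y)=21·(y−14) mod 26:
M(12): 21·(12−14)=-42≡10 → K
X(23): 21·(23−14)=189≡7 → H
I(8): 21·(8−14)=-126≡4 → E
E(4): 21·(4−14)=-210≡24 → Y
J(9): 21·(9−14)=-105≡25 → Z
G(6): 21·(6−14)=-168≡14 → O
B(1): 21·(1−14)=-273≡13 → N
P(15): 21·(15−14)=21 → V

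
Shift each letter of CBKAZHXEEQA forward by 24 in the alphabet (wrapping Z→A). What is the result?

AZIYXFVCCOY

C(2): 2+24=26≡0 → A
B(1): 1+24=25 → Z
K(10): 10+24=34≡8 → I
A(0): 0+24=24 → Y
Z(25): 25+24=49≡23 → X
H(7): 7+24=31≡5 → F
X(23): 23+24=47≡21 → V
E(4): 4+24=28≡2 → C
E(4): 4+24=28≡2 → C
Q(16): 16+24=40≡14 → O
A(0): 0+24=24 → Y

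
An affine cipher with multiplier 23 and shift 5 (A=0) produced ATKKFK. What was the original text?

The inverse of 23 mod 26 is 17, since 23·17=391≡1. Apply D(y)=17·(y−5) mod 26:
A(0): 17·(0−5)=-85≡19 → T
T(19): 17·(19−5)=238≡4 → E
K(10): 17·(10−5)=85≡7 → H
K(10): 17·(10−5)=85≡7 → H
F(5): 17·(5−5)=0 → A
K(10): 17·(10−5)=85≡7 → H

TEHHAH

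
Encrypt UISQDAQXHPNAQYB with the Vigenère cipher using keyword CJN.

Repeat the key across the message: CJNCJNCJNCJNCJN
U(20)+C(2): 22 → W
I(8)+J(9): 17 → R
S(18)+N(13): 31≡5 → F
Q(16)+C(2): 18 → S
D(3)+J(9): 12 → M
A(0)+N(13): 13 → N
Q(16)+C(2): 18 → S
X(23)+J(9): 32≡6 → G
H(7)+N(13): 20 → U
P(15)+C(2): 17 → R
N(13)+J(9): 22 → W
A(0)+N(13): 13 → N
Q(16)+C(2): 18 → S
Y(24)+J(9): 33≡7 → H
B(1)+N(13): 14 → O

WRFSMNSGURWNSHO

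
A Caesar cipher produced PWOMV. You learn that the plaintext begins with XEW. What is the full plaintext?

XEWUD

From the crib: P(15)−X(23)=-8≡18, so the shift is 18.
Subtract 18 from each ciphertext letter:
P(15): 15−18=-3≡23 → X
W(22): 22−18=4 → E
O(14): 14−18=-4≡22 → W
M(12): 12−18=-6≡20 → U
V(21): 21−18=3 → D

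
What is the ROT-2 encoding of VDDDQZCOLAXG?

V(21): 21+2=23 → X
D(3): 3+2=5 → F
D(3): 3+2=5 → F
D(3): 3+2=5 → F
Q(16): 16+2=18 → S
Z(25): 25+2=27≡1 → B
C(2): 2+2=4 → E
O(14): 14+2=16 → Q
L(11): 11+2=13 → N
A(0): 0+2=2 → C
X(23): 23+2=25 → Z
G(6): 6+2=8 → I

XFFFSBEQNCZI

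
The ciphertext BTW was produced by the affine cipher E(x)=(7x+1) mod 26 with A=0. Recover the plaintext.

The inverse of 7 mod 26 is 15, since 7·15=105≡1. Apply D(y)=15·(y−1) mod 26:
B(1): 15·(1−1)=0 → A
T(19): 15·(19−1)=270≡10 → K
W(22): 15·(22−1)=315≡3 → D

AKD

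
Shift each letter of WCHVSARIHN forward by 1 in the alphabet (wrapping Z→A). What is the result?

W(22): 22+1=23 → X
C(2): 2+1=3 → D
H(7): 7+1=8 → I
V(21): 21+1=22 → W
S(18): 18+1=19 → T
A(0): 0+1=1 → B
R(17): 17+1=18 → S
I(8): 8+1=9 → J
H(7): 7+1=8 → I
N(13): 13+1=14 → O

XDIWTBSJIO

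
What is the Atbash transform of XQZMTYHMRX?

CJANGBSNIC

X(23) → C(2)
Q(16) → J(9)
Z(25) → A(0)
M(12) → N(13)
T(19) → G(6)
Y(24) → B(1)
H(7) → S(18)
M(12) → N(13)
R(17) → I(8)
X(23) → C(2)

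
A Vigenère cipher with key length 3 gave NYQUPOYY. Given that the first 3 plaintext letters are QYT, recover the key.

XAX

Subtract each crib letter from the matching ciphertext letter (mod 26):
N(13)−Q(16)=-3≡23 → X
Y(24)−Y(24)=0 → A
Q(16)−T(19)=-3≡23 → X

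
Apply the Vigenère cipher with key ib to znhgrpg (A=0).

Repeat the key across the message: ibibibi
z(25)+i(8): 33≡7 → h
n(13)+b(1): 14 → o
h(7)+i(8): 15 → p
g(6)+b(1): 7 → h
r(17)+i(8): 25 → z
p(15)+b(1): 16 → q
g(6)+i(8): 14 → o

hophzqo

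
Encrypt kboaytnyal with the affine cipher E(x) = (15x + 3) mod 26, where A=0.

xsfdzcqzdm

k(10): 15·10+3=153≡23 → x
b(1): 15·1+3=18 → s
o(14): 15·14+3=213≡5 → f
a(0): 15·0+3=3 → d
y(24): 15·24+3=363≡25 → z
t(19): 15·19+3=288≡2 → c
n(13): 15·13+3=198≡16 → q
y(24): 15·24+3=363≡25 → z
a(0): 15·0+3=3 → d
l(11): 15·11+3=168≡12 → m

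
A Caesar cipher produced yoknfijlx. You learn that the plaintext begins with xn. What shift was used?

From the crib: y(24)−x(23)=1, so the shift is 1.

1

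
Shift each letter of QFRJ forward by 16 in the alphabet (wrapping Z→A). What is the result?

Q(16): 16+16=32≡6 → G
F(5): 5+16=21 → V
R(17): 17+16=33≡7 → H
J(9): 9+16=25 → Z

GVHZ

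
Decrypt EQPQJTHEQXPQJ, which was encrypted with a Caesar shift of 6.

E(4): 4−6=-2≡24 → Y
Q(16): 16−6=10 → K
P(15): 15−6=9 → J
Q(16): 16−6=10 → K
J(9): 9−6=3 → D
T(19): 19−6=13 → N
H(7): 7−6=1 → B
E(4): 4−6=-2≡24 → Y
Q(16): 16−6=10 → K
X(23): 23−6=17 → R
P(15): 15−6=9 → J
Q(16): 16−6=10 → K
J(9): 9−6=3 → D

YKJKDNBYKRJKD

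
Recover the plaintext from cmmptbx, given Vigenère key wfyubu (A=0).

ghovshb

Repeat the key across the ciphertext: wfyubuw
c(2)−w(22): -20≡6 → g
m(12)−f(5): 7 → h
m(12)−y(24): -12≡14 → o
p(15)−u(20): -5≡21 → v
t(19)−b(1): 18 → s
b(1)−u(20): -19≡7 → h
x(23)−w(22): 1 → b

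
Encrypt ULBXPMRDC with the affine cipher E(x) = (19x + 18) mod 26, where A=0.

U(20): 19·20+18=398≡8 → I
L(11): 19·11+18=227≡19 → T
B(1): 19·1+18=37≡11 → L
X(23): 19·23+18=455≡13 → N
P(15): 19·15+18=303≡17 → R
M(12): 19·12+18=246≡12 → M
R(17): 19·17+18=341≡3 → D
D(3): 19·3+18=75≡23 → X
C(2): 19·2+18=56≡4 → E

ITLNRMDXE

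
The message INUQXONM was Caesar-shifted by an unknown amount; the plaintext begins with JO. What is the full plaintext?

From the crib: I(8)−J(9)=-1≡25, so the shift is 25.
Subtract 25 from each ciphertext letter:
I(8): 8−25=-17≡9 → J
N(13): 13−25=-12≡14 → O
U(20): 20−25=-5≡21 → V
Q(16): 16−25=-9≡17 → R
X(23): 23−25=-2≡24 → Y
O(14): 14−25=-11≡15 → P
N(13): 13−25=-12≡14 → O
M(12): 12−25=-13≡13 → N

JOVRYPON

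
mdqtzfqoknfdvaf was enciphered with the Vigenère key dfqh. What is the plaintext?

Repeat the key across the ciphertext: dfqhdfqhdfqhdfq
m(12)−d(3): 9 → j
d(3)−f(5): -2≡24 → y
q(16)−q(16): 0 → a
t(19)−h(7): 12 → m
z(25)−d(3): 22 → w
f(5)−f(5): 0 → a
q(16)−q(16): 0 → a
o(14)−h(7): 7 → h
k(10)−d(3): 7 → h
n(13)−f(5): 8 → i
f(5)−q(16): -11≡15 → p
d(3)−h(7): -4≡22 → w
v(21)−d(3): 18 → s
a(0)−f(5): -5≡21 → v
f(5)−q(16): -11≡15 → p

jyamwaahhipwsvp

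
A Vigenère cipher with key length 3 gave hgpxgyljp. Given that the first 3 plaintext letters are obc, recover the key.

Subtract each crib letter from the matching ciphertext letter (mod 26):
h(7)−o(14)=-7≡19 → t
g(6)−b(1)=5 → f
p(15)−c(2)=13 → n

tfn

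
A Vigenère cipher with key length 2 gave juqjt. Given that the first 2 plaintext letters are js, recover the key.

Subtract each crib letter from the matching ciphertext letter (mod 26):
j(9)−j(9)=0 → a
u(20)−s(18)=2 → c

ac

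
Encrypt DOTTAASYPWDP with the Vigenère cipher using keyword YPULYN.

Repeat the key across the message: YPULYNYPULYN
D(3)+Y(24): 27≡1 → B
O(14)+P(15): 29≡3 → D
T(19)+U(20): 39≡13 → N
T(19)+L(11): 30≡4 → E
A(0)+Y(24): 24 → Y
A(0)+N(13): 13 → N
S(18)+Y(24): 42≡16 → Q
Y(24)+P(15): 39≡13 → N
P(15)+U(20): 35≡9 → J
W(22)+L(11): 33≡7 → H
D(3)+Y(24): 27≡1 → B
P(15)+N(13): 28≡2 → C

BDNEYNQNJHBC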